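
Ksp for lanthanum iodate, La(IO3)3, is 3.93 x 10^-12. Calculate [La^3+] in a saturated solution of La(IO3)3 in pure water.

6.18 x 10^-4 M

La(IO3)3(s) ⇌ La^3+(aq) + 3 IO3^-(aq)
Ksp = [La^3+][IO3^-]^3
Let s = molar solubility. Then [La^3+] = s and [IO3^-] = 3s.
Substituting: Ksp = s(3s)^3 = 27s^4
s^4 = 3.93 x 10^-12 / 27, so s = 6.177 × 10^-4 M
[La^3+] = s = 6.18 × 10^-4 M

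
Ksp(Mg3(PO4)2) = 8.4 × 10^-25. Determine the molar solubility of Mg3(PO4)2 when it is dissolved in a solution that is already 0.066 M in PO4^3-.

1.9e-8 M

Mg3(PO4)2(s) ⇌ 3 Mg^2+(aq) + 2 PO4^3-(aq)
Ksp = [Mg^2+]^3[PO4^3-]^2
Let s = moles of Mg3(PO4)2 that dissolve per litre. [Mg^2+] = 3s, [PO4^3-] = 0.066 + 2s ≈ 0.066 (common-ion effect: PO4^3- is already 0.066 M).
Ksp ≈ (3s)^3 × (0.066)^2
s = 1.9 × 10^-8 M
Check: 2s = 3.9 x 10^-8 ≪ 0.066, so the approximation is valid.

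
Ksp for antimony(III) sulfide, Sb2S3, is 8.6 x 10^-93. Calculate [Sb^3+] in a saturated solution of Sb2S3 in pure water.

3.0 × 10^-19 M

Sb2S3(s) ⇌ 2 Sb^3+(aq) + 3 S^2-(aq)
Ksp = [Sb^3+]^2[S^2-]^3
If s mol/L of Sb2S3 dissolves, [Sb^3+] = 2s and [S^2-] = 3s.
Ksp = (2s)^2(3s)^3 = 108s^5
s^5 = 8.6 x 10^-93 / 108, so s = 1.51 x 10^-19 M
[Sb^3+] = 2s = 3.0 × 10^-19 M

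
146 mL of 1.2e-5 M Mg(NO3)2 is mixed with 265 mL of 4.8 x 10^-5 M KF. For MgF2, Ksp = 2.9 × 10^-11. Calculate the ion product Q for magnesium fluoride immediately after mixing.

Total volume = 146 + 265 = 411 mL.
[Mg^2+] = 1.2 × 10^-5 × (146/411) = 4.26 × 10^-6 M
[F^-] = 4.8 × 10^-5 × (265/411) = 3.09 x 10^-5 M
MgF2(s) ⇌ Mg^2+ + 2 F^-, so Q = [Mg^2+][F^-]^2
Q = (4.26 × 10^-6)(3.09 × 10^-5)^2 = 4.1 × 10^-15
Q < Ksp, so no precipitate of MgF2 forms.

Q = 4.1e-15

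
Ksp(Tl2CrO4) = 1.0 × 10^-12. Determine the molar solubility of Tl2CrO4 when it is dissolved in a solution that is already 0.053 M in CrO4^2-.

s = 2.2 x 10^-6 M

Tl2CrO4(s) <=> 2 Tl^+(aq) + CrO4^2-(aq)
Ksp = [Tl^+]^2[CrO4^2-]
If s mol/L dissolves here, [Tl^+] = 2s, [CrO4^2-] = 0.053 + s ≈ 0.053 (common-ion effect: CrO4^2- is already 0.053 M).
Ksp ≈ (2s)^2 × 0.053
s = 2.2 × 10^-6 M
Check: s = 2.2 × 10^-6 ≪ 0.053, so the approximation is valid.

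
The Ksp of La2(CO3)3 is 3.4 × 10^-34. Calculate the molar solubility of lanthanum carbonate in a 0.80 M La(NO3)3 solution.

s ≈ 2.7 × 10^-12 M

La2(CO3)3(s) <=> 2 La^3+(aq) + 3 CO3^2-(aq)
Ksp = [La^3+]^2[CO3^2-]^3
Let s be the molar solubility in this solution. [La^3+] = 0.80 + 2s ≈ 0.80, [CO3^2-] = 3s (common-ion effect: La^3+ is already 0.80 M).
Ksp ≈ (0.80)^2 × (3s)^3
s = 2.7 x 10^-12 M
Check: 2s = 5.4 × 10^-12 ≪ 0.80, so the approximation is valid.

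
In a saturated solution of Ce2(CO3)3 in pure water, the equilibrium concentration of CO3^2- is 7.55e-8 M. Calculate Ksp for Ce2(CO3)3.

1.09 × 10^-36

Ce2(CO3)3(s) ⇌ 2 Ce^3+ + 3 CO3^2-
Stoichiometry gives [Ce^3+] = (2/3)[CO3^2-] = 5.033 × 10^-8 M.
Ksp = [Ce^3+]^2[CO3^2-]^3
Ksp = (5.033 × 10^-8)^2 × (7.55 x 10^-8)^3 = 1.09 × 10^-36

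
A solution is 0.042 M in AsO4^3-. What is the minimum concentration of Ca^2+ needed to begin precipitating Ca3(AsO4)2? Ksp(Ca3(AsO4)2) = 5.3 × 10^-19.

[Ca^2+] = 6.7 x 10^-6 M

Ca3(AsO4)2(s) ⇌ 3 Ca^2+ + 2 AsO4^3-
Ksp = [Ca^2+]^3[AsO4^3-]^2
Precipitation begins when Q = Ksp. With [AsO4^3-] = 0.042 M:
5.3 × 10^-19 = (0.042)^2 × [Ca^2+]^3
[Ca^2+] = (5.3 × 10^-19 / 1.76 x 10^-3)^(1/3) = 6.7 × 10^-6 M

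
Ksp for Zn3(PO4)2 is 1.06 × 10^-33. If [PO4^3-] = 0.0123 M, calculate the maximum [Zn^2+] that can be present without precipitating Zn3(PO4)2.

[Zn^2+] ≈ 1.91 × 10^-10 M

Zn3(PO4)2(s) ⇌ 3 Zn^2+(aq) + 2 PO4^3-(aq)
Ksp = [Zn^2+]^3[PO4^3-]^2
Precipitation begins when Q = Ksp. With [PO4^3-] = 0.0123 M:
1.06 × 10^-33 = (0.0123)^2 × [Zn^2+]^3
[Zn^2+] = (1.06 × 10^-33 / 1.513 × 10^-4)^(1/3) = 1.91 × 10^-10 M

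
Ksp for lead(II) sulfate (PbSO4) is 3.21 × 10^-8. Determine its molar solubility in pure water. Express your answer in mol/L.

PbSO4(s) ⇌ Pb^2+ + SO4^2-
Ksp = [Pb^2+][SO4^2-]
Let s = molar solubility. Then [Pb^2+] = s and [SO4^2-] = s.
Ksp = s × s = s^2
s = (3.21 × 10^-8)^(1/2) = 1.79 × 10^-4 M

1.79 × 10^-4 M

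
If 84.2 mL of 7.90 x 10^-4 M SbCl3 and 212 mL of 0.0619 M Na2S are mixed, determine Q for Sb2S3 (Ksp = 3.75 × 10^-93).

4.39 × 10^-12

Total volume = 84.2 + 212 = 296.2 mL.
[Sb^3+] = 7.90 × 10^-4 × (84.2/296.2) = 2.246 x 10^-4 M
[S^2-] = 6.19 x 10^-2 × (212/296.2) = 4.430 × 10^-2 M
Sb2S3(s) ⇌ 2 Sb^3+ + 3 S^2-, so Q = [Sb^3+]^2[S^2-]^3
Q = (2.246 x 10^-4)^2(4.430 × 10^-2)^3 = 4.39 × 10^-12
Q > Ksp, so Sb2S3 will precipitate.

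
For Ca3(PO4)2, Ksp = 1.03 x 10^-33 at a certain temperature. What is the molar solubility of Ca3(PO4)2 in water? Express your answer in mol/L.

Ca3(PO4)2(s) ⇌ 3 Ca^2+ + 2 PO4^3-
Ksp = [Ca^2+]^3[PO4^3-]^2
With molar solubility s: [Ca^2+] = 3s, [PO4^3-] = 2s.
Ksp = (3s)^3(2s)^2 = 108s^5
s = (1.03 x 10^-33 / 108)^(1/5) = 9.91 x 10^-8 M

s ≈ 9.91 × 10^-8 M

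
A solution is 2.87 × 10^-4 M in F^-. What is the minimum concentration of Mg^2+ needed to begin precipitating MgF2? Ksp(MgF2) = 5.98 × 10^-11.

7.26e-4 M

MgF2(s) ⇌ Mg^2+(aq) + 2 F^-(aq)
Ksp = [Mg^2+][F^-]^2
Precipitation begins when Q = Ksp. With [F^-] = 2.87 × 10^-4 M:
5.98 × 10^-11 = (2.87 × 10^-4)^2 × [Mg^2+]
[Mg^2+] = (5.98 × 10^-11 / 8.237 x 10^-8) = 7.26 × 10^-4 M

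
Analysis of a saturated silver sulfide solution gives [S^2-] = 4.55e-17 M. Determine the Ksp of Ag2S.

Ag2S(s) ⇌ 2 Ag^+(aq) + S^2-(aq)
Stoichiometry gives [Ag^+] = (2/1)[S^2-] = 9.100 x 10^-17 M.
Ksp = [Ag^+]^2[S^2-]
Ksp = (9.100 × 10^-17)^2 × 4.55 x 10^-17 = 3.77 × 10^-49

3.77e-49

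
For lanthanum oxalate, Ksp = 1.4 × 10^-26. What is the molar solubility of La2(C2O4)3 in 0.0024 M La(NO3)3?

s = 4.5e-8 M

La2(C2O4)3(s) ⇌ 2 La^3+ + 3 C2O4^2-
Ksp = [La^3+]^2[C2O4^2-]^3
Let s = moles of La2(C2O4)3 that dissolve per litre. [La^3+] = 0.0024 + 2s ≈ 0.0024, [C2O4^2-] = 3s (Ksp is small, so little additional dissolves).
Ksp ≈ (0.0024)^2 × (3s)^3
s = 4.5 x 10^-8 M
Check: 2s = 9.0 × 10^-8 ≪ 0.0024, so the approximation is valid.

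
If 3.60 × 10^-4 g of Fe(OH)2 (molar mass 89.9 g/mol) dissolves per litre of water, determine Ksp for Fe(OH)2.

Ksp ≈ 2.57e-16

Molar solubility s = (3.60 × 10^-4 g/L) / (89.9 g/mol) = 4.004 × 10^-6 M.
Fe(OH)2(s) <=> Fe^2+(aq) + 2 OH^-(aq)
With molar solubility s: [Fe^2+] = s, [OH^-] = 2s.
Ksp = [Fe^2+][OH^-]^2
Substituting: Ksp = s(2s)^2 = 4s^3
With s = 4.004 x 10^-6: Ksp = 2.57 × 10^-16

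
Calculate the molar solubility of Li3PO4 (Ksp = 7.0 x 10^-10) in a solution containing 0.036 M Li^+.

Li3PO4(s) ⇌ 3 Li^+ + PO4^3-
Ksp = [Li^+]^3[PO4^3-]
Let s = moles of Li3PO4 that dissolve per litre. [Li^+] = 0.036 + 3s ≈ 0.036, [PO4^3-] = s (since the Li^+ already present dominates).
Ksp ≈ (0.036)^3 × s
s = 1.5 × 10^-5 M
Check: 3s = 4.5 x 10^-5 ≪ 0.036, so the approximation is valid.

s ≈ 1.5 × 10^-5 M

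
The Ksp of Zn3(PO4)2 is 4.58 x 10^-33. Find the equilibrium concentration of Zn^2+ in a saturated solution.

[Zn^2+] = 4.01e-7 M

Zn3(PO4)2(s) ⇌ 3 Zn^2+ + 2 PO4^3-
Ksp = [Zn^2+]^3[PO4^3-]^2
For each mole of Zn3(PO4)2 that dissolves: [Zn^2+] = 3s, [PO4^3-] = 2s.
Substituting: Ksp = (3s)^3(2s)^2 = 108s^5
s^5 = 4.58 x 10^-33 / 108, so s = 1.335 × 10^-7 M
[Zn^2+] = 3s = 4.01 x 10^-7 M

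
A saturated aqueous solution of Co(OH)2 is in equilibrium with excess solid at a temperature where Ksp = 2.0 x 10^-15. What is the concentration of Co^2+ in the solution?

Co(OH)2(s) <=> Co^2+(aq) + 2 OH^-(aq)
Ksp = [Co^2+][OH^-]^2
For each mole of Co(OH)2 that dissolves: [Co^2+] = s, [OH^-] = 2s.
Substituting: Ksp = s(2s)^2 = 4s^3
s = (2.0 x 10^-15 / 4)^(1/3) = 7.94 × 10^-6 M
[Co^2+] = s = 7.9 × 10^-6 M

[Co^2+] ≈ 7.9 x 10^-6 M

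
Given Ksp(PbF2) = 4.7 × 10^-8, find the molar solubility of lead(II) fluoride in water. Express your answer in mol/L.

2.3 × 10^-3 M

PbF2(s) <=> Pb^2+(aq) + 2 F^-(aq)
Ksp = [Pb^2+][F^-]^2
If s mol/L of PbF2 dissolves, [Pb^2+] = s and [F^-] = 2s.
Substituting: Ksp = s(2s)^2 = 4s^3
s^3 = 4.7 × 10^-8 / 4, so s = 2.3 x 10^-3 M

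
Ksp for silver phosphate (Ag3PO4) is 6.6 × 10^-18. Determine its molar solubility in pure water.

Ag3PO4(s) ⇌ 3 Ag^+ + PO4^3-
Ksp = [Ag^+]^3[PO4^3-]
For each mole of Ag3PO4 that dissolves: [Ag^+] = 3s, [PO4^3-] = s.
Ksp = (3s)^3s = 27s^4
s = (6.6 × 10^-18 / 27)^(1/4) = 2.2 x 10^-5 M

2.2 x 10^-5 M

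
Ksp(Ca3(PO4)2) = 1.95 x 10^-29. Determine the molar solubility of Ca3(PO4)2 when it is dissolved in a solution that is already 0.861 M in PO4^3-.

9.91 × 10^-11 M

Ca3(PO4)2(s) ⇌ 3 Ca^2+(aq) + 2 PO4^3-(aq)
Ksp = [Ca^2+]^3[PO4^3-]^2
If s mol/L dissolves here, [Ca^2+] = 3s, [PO4^3-] = 0.861 + 2s ≈ 0.861 (common-ion effect: PO4^3- is already 0.861 M).
Ksp ≈ (3s)^3 × (0.861)^2
s = 9.91 × 10^-11 M
Check: 2s = 2.0 × 10^-10 ≪ 0.861, so the approximation is valid.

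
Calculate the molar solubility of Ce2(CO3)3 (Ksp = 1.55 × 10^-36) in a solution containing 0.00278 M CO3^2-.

Ce2(CO3)3(s) <=> 2 Ce^3+(aq) + 3 CO3^2-(aq)
Ksp = [Ce^3+]^2[CO3^2-]^3
Let s be the molar solubility in this solution. [Ce^3+] = 2s, [CO3^2-] = 0.00278 + 3s ≈ 0.00278 (Ksp is small, so little additional dissolves).
Ksp ≈ (2s)^2 × (0.00278)^3
s = 4.25 x 10^-15 M
Check: 3s = 1.3 × 10^-14 ≪ 0.00278, so the approximation is valid.

s = 4.25 × 10^-15 M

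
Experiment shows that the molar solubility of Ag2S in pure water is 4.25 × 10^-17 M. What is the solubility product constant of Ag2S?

Ag2S(s) ⇌ 2 Ag^+(aq) + S^2-(aq)
Let s = molar solubility. Then [Ag^+] = 2s and [S^2-] = s.
Ksp = [Ag^+]^2[S^2-]
Substituting: Ksp = (2s)^2s = 4s^3
With s = 4.25 x 10^-17: Ksp = 3.07 x 10^-49

Ksp ≈ 3.07 × 10^-49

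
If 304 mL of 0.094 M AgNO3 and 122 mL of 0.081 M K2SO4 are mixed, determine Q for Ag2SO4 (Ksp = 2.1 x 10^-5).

Total volume = 304 + 122 = 426 mL.
[Ag^+] = 9.4 x 10^-2 × (304/426) = 6.71 × 10^-2 M
[SO4^2-] = 8.1 × 10^-2 × (122/426) = 2.32 × 10^-2 M
Ag2SO4(s) <=> 2 Ag^+ + SO4^2-, so Q = [Ag^+]^2[SO4^2-]
Q = (6.71 × 10^-2)^2(2.32 × 10^-2) = 1.0 × 10^-4
Q > Ksp, so Ag2SO4 will precipitate.

Q ≈ 1.0e-4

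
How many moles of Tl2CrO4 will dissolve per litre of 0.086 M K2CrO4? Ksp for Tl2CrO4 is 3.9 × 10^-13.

1.1 × 10^-6 M

Tl2CrO4(s) ⇌ 2 Tl^+ + CrO4^2-
Ksp = [Tl^+]^2[CrO4^2-]
Let s = moles of Tl2CrO4 that dissolve per litre. [Tl^+] = 2s, [CrO4^2-] = 0.086 + s ≈ 0.086 (Ksp is small, so little additional dissolves).
Ksp ≈ (2s)^2 × 0.086
s = 1.1 × 10^-6 M
Check: s = 1.1 × 10^-6 ≪ 0.086, so the approximation is valid.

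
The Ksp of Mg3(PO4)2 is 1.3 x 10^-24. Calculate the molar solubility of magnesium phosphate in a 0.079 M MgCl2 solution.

Mg3(PO4)2(s) <=> 3 Mg^2+(aq) + 2 PO4^3-(aq)
Ksp = [Mg^2+]^3[PO4^3-]^2
Let s be the molar solubility in this solution. [Mg^2+] = 0.079 + 3s ≈ 0.079, [PO4^3-] = 2s (Ksp is small, so little additional dissolves).
Ksp ≈ (0.079)^3 × (2s)^2
s = 2.6 x 10^-11 M
Check: 3s = 7.7 × 10^-11 ≪ 0.079, so the approximation is valid.

2.6 × 10^-11 M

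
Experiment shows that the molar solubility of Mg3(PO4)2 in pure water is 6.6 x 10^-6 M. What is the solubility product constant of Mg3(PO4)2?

Mg3(PO4)2(s) ⇌ 3 Mg^2+ + 2 PO4^3-
If s mol/L of Mg3(PO4)2 dissolves, [Mg^2+] = 3s and [PO4^3-] = 2s.
Ksp = [Mg^2+]^3[PO4^3-]^2
Ksp = (3s)^3(2s)^2 = 108s^5
Ksp = 108 × (6.6 x 10^-6)^5 = 1.4 × 10^-24

1.4 × 10^-24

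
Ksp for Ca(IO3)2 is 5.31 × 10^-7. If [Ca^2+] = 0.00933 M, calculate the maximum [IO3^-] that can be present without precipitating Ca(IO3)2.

Ca(IO3)2(s) ⇌ Ca^2+ + 2 IO3^-
Ksp = [Ca^2+][IO3^-]^2
Precipitation begins when Q = Ksp. With [Ca^2+] = 0.00933 M:
5.31 × 10^-7 = (0.00933) × [IO3^-]^2
[IO3^-] = (5.31 × 10^-7 / 9.33 × 10^-3)^(1/2) = 7.54 × 10^-3 M

[IO3^-] ≈ 7.54 × 10^-3 M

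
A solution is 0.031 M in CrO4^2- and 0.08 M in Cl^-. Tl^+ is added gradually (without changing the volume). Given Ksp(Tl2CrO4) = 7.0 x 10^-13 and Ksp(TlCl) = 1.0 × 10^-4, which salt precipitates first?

Each salt begins to precipitate when Q = Ksp, i.e. when [Tl^+] reaches its threshold.
For Tl2CrO4: 7.0 x 10^-13 = 0.031 × [Tl^+]^2  ⇒  [Tl^+] = 4.8 x 10^-6 M.
For TlCl: 1.0 × 10^-4 = 0.08 × [Tl^+]  ⇒  [Tl^+] = 1.3 × 10^-3 M.
The salt with the lower threshold [Tl^+] precipitates first: Tl2CrO4.

Tl2CrO4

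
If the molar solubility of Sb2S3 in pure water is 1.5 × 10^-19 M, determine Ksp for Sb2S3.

Sb2S3(s) ⇌ 2 Sb^3+ + 3 S^2-
If s mol/L of Sb2S3 dissolves, [Sb^3+] = 2s and [S^2-] = 3s.
Ksp = [Sb^3+]^2[S^2-]^3
Ksp = (2s)^2(3s)^3 = 108s^5
With s = 1.5 x 10^-19: Ksp = 8.2 x 10^-93

Ksp = 8.2 × 10^-93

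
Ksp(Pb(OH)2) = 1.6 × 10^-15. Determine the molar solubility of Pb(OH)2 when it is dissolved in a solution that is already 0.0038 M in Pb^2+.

s ≈ 3.2 × 10^-7 M

Pb(OH)2(s) <=> Pb^2+ + 2 OH^-
Ksp = [Pb^2+][OH^-]^2
Let s be the molar solubility in this solution. [Pb^2+] = 0.0038 + s ≈ 0.0038, [OH^-] = 2s (since the Pb^2+ already present dominates).
Ksp ≈ 0.0038 × (2s)^2
s = 3.2 × 10^-7 M
Check: s = 3.2 x 10^-7 ≪ 0.0038, so the approximation is valid.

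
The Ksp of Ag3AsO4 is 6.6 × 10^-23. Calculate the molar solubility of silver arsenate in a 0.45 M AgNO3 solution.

Ag3AsO4(s) ⇌ 3 Ag^+(aq) + AsO4^3-(aq)
Ksp = [Ag^+]^3[AsO4^3-]
Let s = moles of Ag3AsO4 that dissolve per litre. [Ag^+] = 0.45 + 3s ≈ 0.45, [AsO4^3-] = s (Ksp is small, so little additional dissolves).
Ksp ≈ (0.45)^3 × s
s = 7.2 × 10^-22 M
Check: 3s = 2.2 × 10^-21 ≪ 0.45, so the approximation is valid.

s ≈ 7.2 × 10^-22 M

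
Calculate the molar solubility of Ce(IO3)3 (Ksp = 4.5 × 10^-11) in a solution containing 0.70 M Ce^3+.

1.3 x 10^-4 M

Ce(IO3)3(s) <=> Ce^3+ + 3 IO3^-
Ksp = [Ce^3+][IO3^-]^3
Let s = moles of Ce(IO3)3 that dissolve per litre. [Ce^3+] = 0.70 + s ≈ 0.70, [IO3^-] = 3s (Ksp is small, so little additional dissolves).
Ksp ≈ 0.70 × (3s)^3
s = 1.3 × 10^-4 M
Check: s = 1.3 x 10^-4 ≪ 0.70, so the approximation is valid.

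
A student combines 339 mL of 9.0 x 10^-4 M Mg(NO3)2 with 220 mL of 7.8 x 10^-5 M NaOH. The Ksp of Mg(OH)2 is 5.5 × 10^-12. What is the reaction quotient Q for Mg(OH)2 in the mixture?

Total volume = 339 + 220 = 559 mL.
[Mg^2+] = 9.0 × 10^-4 × (339/559) = 5.46 x 10^-4 M
[OH^-] = 7.8 × 10^-5 × (220/559) = 3.07 x 10^-5 M
Mg(OH)2(s) ⇌ Mg^2+(aq) + 2 OH^-(aq), so Q = [Mg^2+][OH^-]^2
Q = (5.46 × 10^-4)(3.07 × 10^-5)^2 = 5.1 × 10^-13
Q < Ksp, so no precipitate of Mg(OH)2 forms.

5.1 × 10^-13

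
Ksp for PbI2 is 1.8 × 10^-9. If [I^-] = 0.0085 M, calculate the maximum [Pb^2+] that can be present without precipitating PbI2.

[Pb^2+] ≈ 2.5 x 10^-5 M

PbI2(s) ⇌ Pb^2+ + 2 I^-
Ksp = [Pb^2+][I^-]^2
Precipitation begins when Q = Ksp. With [I^-] = 0.0085 M:
1.8 × 10^-9 = (0.0085)^2 × [Pb^2+]
[Pb^2+] = (1.8 × 10^-9 / 7.23 × 10^-5) = 2.5 x 10^-5 M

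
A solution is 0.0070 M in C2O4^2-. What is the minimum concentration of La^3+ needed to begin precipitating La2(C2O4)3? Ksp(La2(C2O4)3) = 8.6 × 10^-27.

1.6e-10 M

La2(C2O4)3(s) <=> 2 La^3+(aq) + 3 C2O4^2-(aq)
Ksp = [La^3+]^2[C2O4^2-]^3
Precipitation begins when Q = Ksp. With [C2O4^2-] = 0.0070 M:
8.6 × 10^-27 = (0.0070)^3 × [La^3+]^2
[La^3+] = (8.6 × 10^-27 / 3.43 × 10^-7)^(1/2) = 1.6 × 10^-10 M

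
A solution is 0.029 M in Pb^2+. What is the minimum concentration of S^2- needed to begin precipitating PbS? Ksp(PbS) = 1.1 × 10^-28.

PbS(s) <=> Pb^2+(aq) + S^2-(aq)
Ksp = [Pb^2+][S^2-]
Precipitation begins when Q = Ksp. With [Pb^2+] = 0.029 M:
1.1 × 10^-28 = (0.029) × [S^2-]
[S^2-] = (1.1 × 10^-28 / 2.9 × 10^-2) = 3.8 x 10^-27 M

[S^2-] ≈ 3.8 × 10^-27 M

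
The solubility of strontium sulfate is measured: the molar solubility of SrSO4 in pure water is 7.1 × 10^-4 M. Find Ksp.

Ksp ≈ 5.0 × 10^-7

SrSO4(s) ⇌ Sr^2+ + SO4^2-
Let s = molar solubility. Then [Sr^2+] = s and [SO4^2-] = s.
Ksp = [Sr^2+][SO4^2-]
Ksp = (s)(s) = s^2
With s = 7.1 x 10^-4: Ksp = 5.0 x 10^-7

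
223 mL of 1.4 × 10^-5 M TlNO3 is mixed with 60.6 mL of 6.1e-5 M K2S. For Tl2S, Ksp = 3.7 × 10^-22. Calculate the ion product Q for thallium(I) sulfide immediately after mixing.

Q = 1.6 × 10^-15

Total volume = 223 + 60.6 = 283.6 mL.
[Tl^+] = 1.4 x 10^-5 × (223/283.6) = 1.10 × 10^-5 M
[S^2-] = 6.1 x 10^-5 × (60.6/283.6) = 1.30 × 10^-5 M
Tl2S(s) ⇌ 2 Tl^+(aq) + S^2-(aq), so Q = [Tl^+]^2[S^2-]
Q = (1.10 × 10^-5)^2(1.30 × 10^-5) = 1.6 × 10^-15
Q > Ksp, so Tl2S will precipitate.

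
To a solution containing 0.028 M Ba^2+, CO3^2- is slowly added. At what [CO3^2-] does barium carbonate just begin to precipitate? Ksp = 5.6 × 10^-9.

BaCO3(s) <=> Ba^2+(aq) + CO3^2-(aq)
Ksp = [Ba^2+][CO3^2-]
Precipitation begins when Q = Ksp. With [Ba^2+] = 0.028 M:
5.6 × 10^-9 = (0.028) × [CO3^2-]
[CO3^2-] = (5.6 × 10^-9 / 2.8 x 10^-2) = 2.0 x 10^-7 M

[CO3^2-] = 2.0 x 10^-7 M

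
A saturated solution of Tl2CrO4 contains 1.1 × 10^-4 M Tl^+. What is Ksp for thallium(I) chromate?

Tl2CrO4(s) ⇌ 2 Tl^+ + CrO4^2-
Stoichiometry gives [CrO4^2-] = (1/2)[Tl^+] = 5.50 x 10^-5 M.
Ksp = [Tl^+]^2[CrO4^2-]
Ksp = (1.1 × 10^-4)^2 × 5.50 × 10^-5 = 6.7 x 10^-13

Ksp ≈ 6.7 × 10^-13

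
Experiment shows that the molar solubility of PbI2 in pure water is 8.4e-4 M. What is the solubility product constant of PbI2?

PbI2(s) <=> Pb^2+(aq) + 2 I^-(aq)
With molar solubility s: [Pb^2+] = s, [I^-] = 2s.
Ksp = [Pb^2+][I^-]^2
Substituting: Ksp = s(2s)^2 = 4s^3
Ksp = 4 × (8.4 × 10^-4)^3 = 2.4 × 10^-9

Ksp = 2.4e-9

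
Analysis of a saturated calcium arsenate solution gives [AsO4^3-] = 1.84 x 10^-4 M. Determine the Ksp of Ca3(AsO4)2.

Ksp = 7.12e-19

Ca3(AsO4)2(s) <=> 3 Ca^2+(aq) + 2 AsO4^3-(aq)
Stoichiometry gives [Ca^2+] = (3/2)[AsO4^3-] = 2.760 × 10^-4 M.
Ksp = [Ca^2+]^3[AsO4^3-]^2
Ksp = (2.760 × 10^-4)^3 × (1.84 x 10^-4)^2 = 7.12 x 10^-19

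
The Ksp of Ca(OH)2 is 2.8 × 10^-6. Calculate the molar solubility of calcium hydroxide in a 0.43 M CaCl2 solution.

s ≈ 1.3e-3 M

Ca(OH)2(s) <=> Ca^2+(aq) + 2 OH^-(aq)
Ksp = [Ca^2+][OH^-]^2
Let s be the molar solubility in this solution. [Ca^2+] = 0.43 + s ≈ 0.43, [OH^-] = 2s (Ksp is small, so little additional dissolves).
Ksp ≈ 0.43 × (2s)^2
s = 1.3 x 10^-3 M
Check: s = 1.3 × 10^-3 ≪ 0.43, so the approximation is valid.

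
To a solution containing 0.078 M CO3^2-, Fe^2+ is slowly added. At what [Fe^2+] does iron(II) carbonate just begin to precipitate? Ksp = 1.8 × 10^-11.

FeCO3(s) <=> Fe^2+(aq) + CO3^2-(aq)
Ksp = [Fe^2+][CO3^2-]
Precipitation begins when Q = Ksp. With [CO3^2-] = 0.078 M:
1.8 × 10^-11 = (0.078) × [Fe^2+]
[Fe^2+] = (1.8 × 10^-11 / 7.8 x 10^-2) = 2.3 × 10^-10 M

[Fe^2+] = 2.3 × 10^-10 M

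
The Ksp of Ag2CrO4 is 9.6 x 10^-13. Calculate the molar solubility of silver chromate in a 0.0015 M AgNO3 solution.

Ag2CrO4(s) ⇌ 2 Ag^+(aq) + CrO4^2-(aq)
Ksp = [Ag^+]^2[CrO4^2-]
Let s = moles of Ag2CrO4 that dissolve per litre. [Ag^+] = 0.0015 + 2s ≈ 0.0015, [CrO4^2-] = s (common-ion effect: Ag^+ is already 0.0015 M).
Ksp ≈ (0.0015)^2 × s
s = 4.3 × 10^-7 M
Check: 2s = 8.5 × 10^-7 ≪ 0.0015, so the approximation is valid.

4.3 x 10^-7 M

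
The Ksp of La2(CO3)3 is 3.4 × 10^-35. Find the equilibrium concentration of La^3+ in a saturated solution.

[La^3+] ≈ 1.0e-7 M

La2(CO3)3(s) ⇌ 2 La^3+(aq) + 3 CO3^2-(aq)
Ksp = [La^3+]^2[CO3^2-]^3
For each mole of La2(CO3)3 that dissolves: [La^3+] = 2s, [CO3^2-] = 3s.
Substituting: Ksp = (2s)^2(3s)^3 = 108s^5
s^5 = 3.4 × 10^-35 / 108, so s = 5.01 × 10^-8 M
[La^3+] = 2s = 1.0 x 10^-7 M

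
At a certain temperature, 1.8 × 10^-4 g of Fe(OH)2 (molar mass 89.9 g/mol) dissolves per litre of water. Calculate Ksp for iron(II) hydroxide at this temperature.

Ksp = 3.2e-17

Molar solubility s = (1.8 × 10^-4 g/L) / (89.9 g/mol) = 2.00 × 10^-6 M.
Fe(OH)2(s) <=> Fe^2+ + 2 OH^-
For each mole of Fe(OH)2 that dissolves: [Fe^2+] = s, [OH^-] = 2s.
Ksp = [Fe^2+][OH^-]^2
Substituting: Ksp = s(2s)^2 = 4s^3
Ksp = 4 × (2.00 × 10^-6)^3 = 3.2 × 10^-17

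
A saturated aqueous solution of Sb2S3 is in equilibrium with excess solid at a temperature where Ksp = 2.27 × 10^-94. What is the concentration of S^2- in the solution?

2.20 × 10^-19 M

Sb2S3(s) ⇌ 2 Sb^3+(aq) + 3 S^2-(aq)
Ksp = [Sb^3+]^2[S^2-]^3
If s mol/L of Sb2S3 dissolves, [Sb^3+] = 2s and [S^2-] = 3s.
So Ksp = (2s)^2 × (3s)^3 = 108s^5
s = (2.27 × 10^-94 / 108)^(1/5) = 7.320 × 10^-20 M
[S^2-] = 3s = 2.20 × 10^-19 M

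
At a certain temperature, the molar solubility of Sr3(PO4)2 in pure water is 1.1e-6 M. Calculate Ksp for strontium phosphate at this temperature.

Ksp = 1.7e-28

Sr3(PO4)2(s) ⇌ 3 Sr^2+ + 2 PO4^3-
Let s = molar solubility. Then [Sr^2+] = 3s and [PO4^3-] = 2s.
Ksp = [Sr^2+]^3[PO4^3-]^2
Substituting: Ksp = (3s)^3(2s)^2 = 108s^5
With s = 1.1 × 10^-6: Ksp = 1.7 x 10^-28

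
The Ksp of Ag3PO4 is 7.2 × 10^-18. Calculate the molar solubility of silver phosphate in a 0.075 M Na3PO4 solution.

Ag3PO4(s) ⇌ 3 Ag^+ + PO4^3-
Ksp = [Ag^+]^3[PO4^3-]
Let s be the molar solubility in this solution. [Ag^+] = 3s, [PO4^3-] = 0.075 + s ≈ 0.075 (common-ion effect: PO4^3- is already 0.075 M).
Ksp ≈ (3s)^3 × 0.075
s = 1.5 × 10^-6 M
Check: s = 1.5 × 10^-6 ≪ 0.075, so the approximation is valid.

1.5 × 10^-6 M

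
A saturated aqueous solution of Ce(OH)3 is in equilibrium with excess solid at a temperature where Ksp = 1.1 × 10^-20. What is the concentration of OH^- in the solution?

Ce(OH)3(s) <=> Ce^3+ + 3 OH^-
Ksp = [Ce^3+][OH^-]^3
With molar solubility s: [Ce^3+] = s, [OH^-] = 3s.
Substituting: Ksp = s(3s)^3 = 27s^4
Solving, s = (1.1 × 10^-20/27)^(1/4) = 4.49 x 10^-6 M
[OH^-] = 3s = 1.3 × 10^-5 M

1.3e-5 M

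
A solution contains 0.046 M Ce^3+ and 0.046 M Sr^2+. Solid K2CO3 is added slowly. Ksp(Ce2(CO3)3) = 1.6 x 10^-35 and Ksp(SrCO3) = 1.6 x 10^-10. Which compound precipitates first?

Precipitation of each salt starts when its ion product equals its Ksp.
For Ce2(CO3)3: 1.6 x 10^-35 = (0.046)^2 × [CO3^2-]^3  ⇒  [CO3^2-] = 2.0 × 10^-11 M.
For SrCO3: 1.6 x 10^-10 = 0.046 × [CO3^2-]  ⇒  [CO3^2-] = 3.5 × 10^-9 M.
The salt with the lower threshold [CO3^2-] precipitates first: Ce2(CO3)3.

Ce2(CO3)3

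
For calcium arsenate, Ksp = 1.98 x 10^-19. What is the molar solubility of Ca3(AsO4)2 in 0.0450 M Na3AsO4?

Ca3(AsO4)2(s) <=> 3 Ca^2+ + 2 AsO4^3-
Ksp = [Ca^2+]^3[AsO4^3-]^2
Let s = moles of Ca3(AsO4)2 that dissolve per litre. [Ca^2+] = 3s, [AsO4^3-] = 0.0450 + 2s ≈ 0.0450 (Ksp is small, so little additional dissolves).
Ksp ≈ (3s)^3 × (0.0450)^2
s = 1.54 × 10^-6 M
Check: 2s = 3.1 × 10^-6 ≪ 0.0450, so the approximation is valid.

s = 1.54 × 10^-6 M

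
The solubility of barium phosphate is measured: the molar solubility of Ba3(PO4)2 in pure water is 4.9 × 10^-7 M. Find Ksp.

Ksp = 3.1 × 10^-30

Ba3(PO4)2(s) ⇌ 3 Ba^2+(aq) + 2 PO4^3-(aq)
With molar solubility s: [Ba^2+] = 3s, [PO4^3-] = 2s.
Ksp = [Ba^2+]^3[PO4^3-]^2
So Ksp = (3s)^3 × (2s)^2 = 108s^5
With s = 4.9 x 10^-7: Ksp = 3.1 x 10^-30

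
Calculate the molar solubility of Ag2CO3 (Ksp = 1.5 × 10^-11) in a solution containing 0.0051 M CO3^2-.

Ag2CO3(s) <=> 2 Ag^+(aq) + CO3^2-(aq)
Ksp = [Ag^+]^2[CO3^2-]
If s mol/L dissolves here, [Ag^+] = 2s, [CO3^2-] = 0.0051 + s ≈ 0.0051 (since the CO3^2- already present dominates).
Ksp ≈ (2s)^2 × 0.0051
s = 2.7 x 10^-5 M
Check: s = 2.7 × 10^-5 ≪ 0.0051, so the approximation is valid.

s ≈ 2.7e-5 M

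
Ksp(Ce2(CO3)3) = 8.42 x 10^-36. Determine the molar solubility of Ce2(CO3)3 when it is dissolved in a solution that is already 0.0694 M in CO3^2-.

Ce2(CO3)3(s) ⇌ 2 Ce^3+(aq) + 3 CO3^2-(aq)
Ksp = [Ce^3+]^2[CO3^2-]^3
Let s be the molar solubility in this solution. [Ce^3+] = 2s, [CO3^2-] = 0.0694 + 3s ≈ 0.0694 (since the CO3^2- already present dominates).
Ksp ≈ (2s)^2 × (0.0694)^3
s = 7.94 × 10^-17 M
Check: 3s = 2.4 × 10^-16 ≪ 0.0694, so the approximation is valid.

s = 7.94 × 10^-17 M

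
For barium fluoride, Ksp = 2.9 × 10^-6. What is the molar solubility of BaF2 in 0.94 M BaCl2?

BaF2(s) <=> Ba^2+ + 2 F^-
Ksp = [Ba^2+][F^-]^2
If s mol/L dissolves here, [Ba^2+] = 0.94 + s ≈ 0.94, [F^-] = 2s (since Ba^2+ from BaCl2 dominates).
Ksp ≈ 0.94 × (2s)^2
s = 8.8 x 10^-4 M
Check: s = 8.8 × 10^-4 ≪ 0.94, so the approximation is valid.

8.8e-4 M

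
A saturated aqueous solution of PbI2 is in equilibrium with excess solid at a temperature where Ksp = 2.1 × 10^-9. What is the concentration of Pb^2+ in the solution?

PbI2(s) ⇌ Pb^2+ + 2 I^-
Ksp = [Pb^2+][I^-]^2
Let s = molar solubility. Then [Pb^2+] = s and [I^-] = 2s.
Ksp = s(2s)^2 = 4s^3
s^3 = 2.1 × 10^-9 / 4, so s = 8.07 × 10^-4 M
[Pb^2+] = s = 8.1 × 10^-4 M

[Pb^2+] = 8.1 × 10^-4 M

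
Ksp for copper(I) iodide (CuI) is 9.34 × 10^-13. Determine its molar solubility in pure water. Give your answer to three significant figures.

s = 9.66 x 10^-7 M

CuI(s) ⇌ Cu^+ + I^-
Ksp = [Cu^+][I^-]
Let s = molar solubility. Then [Cu^+] = s and [I^-] = s.
Ksp = s^2
s = (9.34 × 10^-13)^(1/2) = 9.66 x 10^-7 M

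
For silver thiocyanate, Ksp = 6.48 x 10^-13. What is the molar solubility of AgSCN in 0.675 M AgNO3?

9.60e-13 M

AgSCN(s) ⇌ Ag^+(aq) + SCN^-(aq)
Ksp = [Ag^+][SCN^-]
Let s be the molar solubility in this solution. [Ag^+] = 0.675 + s ≈ 0.675, [SCN^-] = s (Ksp is small, so little additional dissolves).
Ksp ≈ 0.675 × s
s = 9.60 × 10^-13 M
Check: s = 9.6 x 10^-13 ≪ 0.675, so the approximation is valid.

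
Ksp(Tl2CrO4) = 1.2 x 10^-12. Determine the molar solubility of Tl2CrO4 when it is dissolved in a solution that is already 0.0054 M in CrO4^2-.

Tl2CrO4(s) ⇌ 2 Tl^+(aq) + CrO4^2-(aq)
Ksp = [Tl^+]^2[CrO4^2-]
Let s = moles of Tl2CrO4 that dissolve per litre. [Tl^+] = 2s, [CrO4^2-] = 0.0054 + s ≈ 0.0054 (since the CrO4^2- already present dominates).
Ksp ≈ (2s)^2 × 0.0054
s = 7.5 × 10^-6 M
Check: s = 7.5 × 10^-6 ≪ 0.0054, so the approximation is valid.

7.5e-6 M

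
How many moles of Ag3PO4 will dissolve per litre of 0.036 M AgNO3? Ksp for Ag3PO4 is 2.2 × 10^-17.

Ag3PO4(s) ⇌ 3 Ag^+(aq) + PO4^3-(aq)
Ksp = [Ag^+]^3[PO4^3-]
Let s = moles of Ag3PO4 that dissolve per litre. [Ag^+] = 0.036 + 3s ≈ 0.036, [PO4^3-] = s (since Ag^+ from AgNO3 dominates).
Ksp ≈ (0.036)^3 × s
s = 4.7 × 10^-13 M
Check: 3s = 1.4 x 10^-12 ≪ 0.036, so the approximation is valid.

4.7 x 10^-13 M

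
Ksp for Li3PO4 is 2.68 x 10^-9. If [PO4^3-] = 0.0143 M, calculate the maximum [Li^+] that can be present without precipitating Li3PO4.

Li3PO4(s) ⇌ 3 Li^+(aq) + PO4^3-(aq)
Ksp = [Li^+]^3[PO4^3-]
Precipitation begins when Q = Ksp. With [PO4^3-] = 0.0143 M:
2.68 x 10^-9 = (0.0143) × [Li^+]^3
[Li^+] = (2.68 x 10^-9 / 1.43 × 10^-2)^(1/3) = 5.72 x 10^-3 M

5.72 × 10^-3 M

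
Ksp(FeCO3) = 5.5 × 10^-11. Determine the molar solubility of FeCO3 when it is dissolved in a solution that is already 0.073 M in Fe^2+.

7.5e-10 M

FeCO3(s) ⇌ Fe^2+ + CO3^2-
Ksp = [Fe^2+][CO3^2-]
Let s be the molar solubility in this solution. [Fe^2+] = 0.073 + s ≈ 0.073, [CO3^2-] = s (common-ion effect: Fe^2+ is already 0.073 M).
Ksp ≈ 0.073 × s
s = 7.5 × 10^-10 M
Check: s = 7.5 × 10^-10 ≪ 0.073, so the approximation is valid.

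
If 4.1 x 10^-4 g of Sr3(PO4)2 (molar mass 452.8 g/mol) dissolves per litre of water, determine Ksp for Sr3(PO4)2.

Molar solubility s = (4.1 × 10^-4 g/L) / (452.8 g/mol) = 9.05 × 10^-7 M.
Sr3(PO4)2(s) <=> 3 Sr^2+ + 2 PO4^3-
Let s = molar solubility. Then [Sr^2+] = 3s and [PO4^3-] = 2s.
Ksp = [Sr^2+]^3[PO4^3-]^2
So Ksp = (3s)^3 × (2s)^2 = 108s^5
Ksp = 108 × (9.05 × 10^-7)^5 = 6.6 × 10^-29

Ksp ≈ 6.6e-29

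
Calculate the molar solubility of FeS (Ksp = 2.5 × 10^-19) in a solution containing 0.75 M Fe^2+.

FeS(s) ⇌ Fe^2+(aq) + S^2-(aq)
Ksp = [Fe^2+][S^2-]
Let s be the molar solubility in this solution. [Fe^2+] = 0.75 + s ≈ 0.75, [S^2-] = s (since the Fe^2+ already present dominates).
Ksp ≈ 0.75 × s
s = 3.3 × 10^-19 M
Check: s = 3.3 x 10^-19 ≪ 0.75, so the approximation is valid.

3.3e-19 M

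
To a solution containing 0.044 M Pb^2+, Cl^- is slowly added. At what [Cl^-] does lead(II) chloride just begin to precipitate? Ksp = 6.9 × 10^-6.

PbCl2(s) ⇌ Pb^2+(aq) + 2 Cl^-(aq)
Ksp = [Pb^2+][Cl^-]^2
Precipitation begins when Q = Ksp. With [Pb^2+] = 0.044 M:
6.9 × 10^-6 = (0.044) × [Cl^-]^2
[Cl^-] = (6.9 × 10^-6 / 4.4 x 10^-2)^(1/2) = 1.3 × 10^-2 M

[Cl^-] ≈ 1.3e-2 M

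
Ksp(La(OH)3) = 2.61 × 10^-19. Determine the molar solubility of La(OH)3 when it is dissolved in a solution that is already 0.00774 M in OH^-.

s ≈ 5.63 × 10^-13 M

La(OH)3(s) ⇌ La^3+(aq) + 3 OH^-(aq)
Ksp = [La^3+][OH^-]^3
Let s = moles of La(OH)3 that dissolve per litre. [La^3+] = s, [OH^-] = 0.00774 + 3s ≈ 0.00774 (Ksp is small, so little additional dissolves).
Ksp ≈ s × (0.00774)^3
s = 5.63 x 10^-13 M
Check: 3s = 1.7 × 10^-12 ≪ 0.00774, so the approximation is valid.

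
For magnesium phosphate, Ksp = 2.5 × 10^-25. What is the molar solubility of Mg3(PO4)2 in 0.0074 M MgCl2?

s ≈ 3.9e-10 M

Mg3(PO4)2(s) ⇌ 3 Mg^2+ + 2 PO4^3-
Ksp = [Mg^2+]^3[PO4^3-]^2
Let s = moles of Mg3(PO4)2 that dissolve per litre. [Mg^2+] = 0.0074 + 3s ≈ 0.0074, [PO4^3-] = 2s (since Mg^2+ from MgCl2 dominates).
Ksp ≈ (0.0074)^3 × (2s)^2
s = 3.9 × 10^-10 M
Check: 3s = 1.2 x 10^-9 ≪ 0.0074, so the approximation is valid.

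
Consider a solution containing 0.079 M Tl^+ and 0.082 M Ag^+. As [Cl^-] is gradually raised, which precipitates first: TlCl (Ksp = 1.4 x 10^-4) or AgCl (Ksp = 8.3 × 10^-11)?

AgCl

Each salt begins to precipitate when Q = Ksp, i.e. when [Cl^-] reaches its threshold.
For TlCl: 1.4 x 10^-4 = 0.079 × [Cl^-]  ⇒  [Cl^-] = 1.8 × 10^-3 M.
For AgCl: 8.3 × 10^-11 = 0.082 × [Cl^-]  ⇒  [Cl^-] = 1.0 × 10^-9 M.
The salt with the lower threshold [Cl^-] precipitates first: AgCl.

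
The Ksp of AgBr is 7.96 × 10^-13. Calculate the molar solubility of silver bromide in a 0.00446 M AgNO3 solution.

AgBr(s) ⇌ Ag^+ + Br^-
Ksp = [Ag^+][Br^-]
Let s = moles of AgBr that dissolve per litre. [Ag^+] = 0.00446 + s ≈ 0.00446, [Br^-] = s (Ksp is small, so little additional dissolves).
Ksp ≈ 0.00446 × s
s = 1.78 × 10^-10 M
Check: s = 1.8 x 10^-10 ≪ 0.00446, so the approximation is valid.

1.78 × 10^-10 M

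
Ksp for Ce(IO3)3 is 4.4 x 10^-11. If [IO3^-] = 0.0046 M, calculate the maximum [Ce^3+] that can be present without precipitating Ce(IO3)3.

Ce(IO3)3(s) ⇌ Ce^3+(aq) + 3 IO3^-(aq)
Ksp = [Ce^3+][IO3^-]^3
Precipitation begins when Q = Ksp. With [IO3^-] = 0.0046 M:
4.4 x 10^-11 = (0.0046)^3 × [Ce^3+]
[Ce^3+] = (4.4 x 10^-11 / 9.73 × 10^-8) = 4.5 × 10^-4 M

[Ce^3+] ≈ 4.5 × 10^-4 M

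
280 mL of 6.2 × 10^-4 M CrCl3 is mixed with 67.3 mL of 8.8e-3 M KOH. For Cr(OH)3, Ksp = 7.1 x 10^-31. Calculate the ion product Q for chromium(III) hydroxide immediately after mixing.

Total volume = 280 + 67.3 = 347.3 mL.
[Cr^3+] = 6.2 × 10^-4 × (280/347.3) = 5.00 x 10^-4 M
[OH^-] = 8.8 × 10^-3 × (67.3/347.3) = 1.71 × 10^-3 M
Cr(OH)3(s) ⇌ Cr^3+(aq) + 3 OH^-(aq), so Q = [Cr^3+][OH^-]^3
Q = (5.00 × 10^-4)(1.71 × 10^-3)^3 = 2.5 × 10^-12
Q > Ksp, so Cr(OH)3 will precipitate.

Q ≈ 2.5e-12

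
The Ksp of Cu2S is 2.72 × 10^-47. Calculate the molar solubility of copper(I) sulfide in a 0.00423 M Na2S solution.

Cu2S(s) <=> 2 Cu^+(aq) + S^2-(aq)
Ksp = [Cu^+]^2[S^2-]
Let s be the molar solubility in this solution. [Cu^+] = 2s, [S^2-] = 0.00423 + s ≈ 0.00423 (Ksp is small, so little additional dissolves).
Ksp ≈ (2s)^2 × 0.00423
s = 4.01 × 10^-23 M
Check: s = 4.0 x 10^-23 ≪ 0.00423, so the approximation is valid.

s = 4.01 × 10^-23 M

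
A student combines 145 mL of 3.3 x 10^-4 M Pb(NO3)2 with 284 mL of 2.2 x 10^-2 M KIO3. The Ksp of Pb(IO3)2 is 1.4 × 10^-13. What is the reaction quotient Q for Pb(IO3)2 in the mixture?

Total volume = 145 + 284 = 429 mL.
[Pb^2+] = 3.3 × 10^-4 × (145/429) = 1.12 x 10^-4 M
[IO3^-] = 2.2 x 10^-2 × (284/429) = 1.46 × 10^-2 M
Pb(IO3)2(s) <=> Pb^2+(aq) + 2 IO3^-(aq), so Q = [Pb^2+][IO3^-]^2
Q = (1.12 x 10^-4)(1.46 × 10^-2)^2 = 2.4 × 10^-8
Q > Ksp, so Pb(IO3)2 will precipitate.

2.4e-8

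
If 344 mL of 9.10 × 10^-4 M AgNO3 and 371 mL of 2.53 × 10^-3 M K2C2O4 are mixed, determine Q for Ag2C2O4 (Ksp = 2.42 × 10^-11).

Q ≈ 2.52 × 10^-10

Total volume = 344 + 371 = 715 mL.
[Ag^+] = 9.10 x 10^-4 × (344/715) = 4.378 x 10^-4 M
[C2O4^2-] = 2.53 × 10^-3 × (371/715) = 1.313 × 10^-3 M
Ag2C2O4(s) <=> 2 Ag^+ + C2O4^2-, so Q = [Ag^+]^2[C2O4^2-]
Q = (4.378 × 10^-4)^2(1.313 × 10^-3) = 2.52 x 10^-10
Q > Ksp, so Ag2C2O4 will precipitate.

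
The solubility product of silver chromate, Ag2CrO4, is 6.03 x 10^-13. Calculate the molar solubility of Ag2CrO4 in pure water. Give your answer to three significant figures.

s = 5.32 × 10^-5 M

Ag2CrO4(s) ⇌ 2 Ag^+(aq) + CrO4^2-(aq)
Ksp = [Ag^+]^2[CrO4^2-]
If s mol/L of Ag2CrO4 dissolves, [Ag^+] = 2s and [CrO4^2-] = s.
Substituting: Ksp = (2s)^2s = 4s^3
s = (6.03 x 10^-13 / 4)^(1/3) = 5.32 × 10^-5 M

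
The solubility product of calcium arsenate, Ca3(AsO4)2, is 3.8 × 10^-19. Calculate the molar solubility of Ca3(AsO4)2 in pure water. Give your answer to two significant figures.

s ≈ 8.1 × 10^-5 M

Ca3(AsO4)2(s) ⇌ 3 Ca^2+(aq) + 2 AsO4^3-(aq)
Ksp = [Ca^2+]^3[AsO4^3-]^2
For each mole of Ca3(AsO4)2 that dissolves: [Ca^2+] = 3s, [AsO4^3-] = 2s.
So Ksp = (3s)^3 × (2s)^2 = 108s^5
s = (3.8 × 10^-19 / 108)^(1/5) = 8.1 x 10^-5 M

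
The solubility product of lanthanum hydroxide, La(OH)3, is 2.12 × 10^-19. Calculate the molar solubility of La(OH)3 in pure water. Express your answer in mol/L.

s = 9.41 × 10^-6 M

La(OH)3(s) ⇌ La^3+ + 3 OH^-
Ksp = [La^3+][OH^-]^3
Let s = molar solubility. Then [La^3+] = s and [OH^-] = 3s.
Substituting: Ksp = s(3s)^3 = 27s^4
Solving, s = (2.12 × 10^-19/27)^(1/4) = 9.41 × 10^-6 M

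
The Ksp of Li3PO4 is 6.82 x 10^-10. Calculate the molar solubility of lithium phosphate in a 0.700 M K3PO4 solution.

Li3PO4(s) ⇌ 3 Li^+(aq) + PO4^3-(aq)
Ksp = [Li^+]^3[PO4^3-]
If s mol/L dissolves here, [Li^+] = 3s, [PO4^3-] = 0.700 + s ≈ 0.700 (Ksp is small, so little additional dissolves).
Ksp ≈ (3s)^3 × 0.700
s = 3.30 × 10^-4 M
Check: s = 3.3 x 10^-4 ≪ 0.700, so the approximation is valid.

3.30 × 10^-4 M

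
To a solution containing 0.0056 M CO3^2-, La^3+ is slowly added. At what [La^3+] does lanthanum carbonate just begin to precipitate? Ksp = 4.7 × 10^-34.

La2(CO3)3(s) <=> 2 La^3+ + 3 CO3^2-
Ksp = [La^3+]^2[CO3^2-]^3
Precipitation begins when Q = Ksp. With [CO3^2-] = 0.0056 M:
4.7 × 10^-34 = (0.0056)^3 × [La^3+]^2
[La^3+] = (4.7 × 10^-34 / 1.76 x 10^-7)^(1/2) = 5.2 × 10^-14 M

[La^3+] = 5.2e-14 M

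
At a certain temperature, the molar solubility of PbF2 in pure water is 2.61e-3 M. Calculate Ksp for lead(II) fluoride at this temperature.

Ksp = 7.11 × 10^-8

PbF2(s) ⇌ Pb^2+(aq) + 2 F^-(aq)
With molar solubility s: [Pb^2+] = s, [F^-] = 2s.
Ksp = [Pb^2+][F^-]^2
Ksp = s(2s)^2 = 4s^3
Ksp = 4 × (2.61 × 10^-3)^3 = 7.11 x 10^-8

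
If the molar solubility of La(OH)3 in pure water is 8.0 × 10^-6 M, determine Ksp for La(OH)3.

1.1e-19

La(OH)3(s) ⇌ La^3+ + 3 OH^-
If s mol/L of La(OH)3 dissolves, [La^3+] = s and [OH^-] = 3s.
Ksp = [La^3+][OH^-]^3
So Ksp = s × (3s)^3 = 27s^4
Ksp = 27 × (8.0 x 10^-6)^4 = 1.1 × 10^-19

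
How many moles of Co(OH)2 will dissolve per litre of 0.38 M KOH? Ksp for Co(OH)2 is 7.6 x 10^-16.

5.3 × 10^-15 M

Co(OH)2(s) ⇌ Co^2+ + 2 OH^-
Ksp = [Co^2+][OH^-]^2
If s mol/L dissolves here, [Co^2+] = s, [OH^-] = 0.38 + 2s ≈ 0.38 (Ksp is small, so little additional dissolves).
Ksp ≈ s × (0.38)^2
s = 5.3 x 10^-15 M
Check: 2s = 1.1 × 10^-14 ≪ 0.38, so the approximation is valid.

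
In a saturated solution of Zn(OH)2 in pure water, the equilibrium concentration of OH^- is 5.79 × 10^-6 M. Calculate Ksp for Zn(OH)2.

Zn(OH)2(s) ⇌ Zn^2+(aq) + 2 OH^-(aq)
Stoichiometry gives [Zn^2+] = (1/2)[OH^-] = 2.895 x 10^-6 M.
Ksp = [Zn^2+][OH^-]^2
Ksp = 2.895 × 10^-6 × (5.79 × 10^-6)^2 = 9.71 × 10^-17

9.71 x 10^-17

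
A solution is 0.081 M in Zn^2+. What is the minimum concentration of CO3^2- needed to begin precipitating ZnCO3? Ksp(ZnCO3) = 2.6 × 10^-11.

ZnCO3(s) ⇌ Zn^2+(aq) + CO3^2-(aq)
Ksp = [Zn^2+][CO3^2-]
Precipitation begins when Q = Ksp. With [Zn^2+] = 0.081 M:
2.6 × 10^-11 = (0.081) × [CO3^2-]
[CO3^2-] = (2.6 × 10^-11 / 8.1 × 10^-2) = 3.2 × 10^-10 M

3.2e-10 M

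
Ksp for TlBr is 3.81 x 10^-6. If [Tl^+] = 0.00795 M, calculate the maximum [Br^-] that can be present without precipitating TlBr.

[Br^-] = 4.79e-4 M

TlBr(s) ⇌ Tl^+ + Br^-
Ksp = [Tl^+][Br^-]
Precipitation begins when Q = Ksp. With [Tl^+] = 0.00795 M:
3.81 x 10^-6 = (0.00795) × [Br^-]
[Br^-] = (3.81 x 10^-6 / 7.95 × 10^-3) = 4.79 x 10^-4 M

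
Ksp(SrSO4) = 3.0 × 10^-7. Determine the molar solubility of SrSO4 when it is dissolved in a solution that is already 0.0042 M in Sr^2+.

SrSO4(s) ⇌ Sr^2+(aq) + SO4^2-(aq)
Ksp = [Sr^2+][SO4^2-]
Let s be the molar solubility in this solution. [Sr^2+] = 0.0042 + s ≈ 0.0042, [SO4^2-] = s (common-ion effect: Sr^2+ is already 0.0042 M).
Ksp ≈ 0.0042 × s
s = 7.1 × 10^-5 M
Check: s = 7.1 × 10^-5 ≪ 0.0042, so the approximation is valid.

s = 7.1 × 10^-5 M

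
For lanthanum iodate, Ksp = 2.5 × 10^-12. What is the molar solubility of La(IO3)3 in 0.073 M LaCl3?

s ≈ 1.1 x 10^-4 M

La(IO3)3(s) <=> La^3+(aq) + 3 IO3^-(aq)
Ksp = [La^3+][IO3^-]^3
Let s be the molar solubility in this solution. [La^3+] = 0.073 + s ≈ 0.073, [IO3^-] = 3s (since La^3+ from LaCl3 dominates).
Ksp ≈ 0.073 × (3s)^3
s = 1.1 × 10^-4 M
Check: s = 1.1 × 10^-4 ≪ 0.073, so the approximation is valid.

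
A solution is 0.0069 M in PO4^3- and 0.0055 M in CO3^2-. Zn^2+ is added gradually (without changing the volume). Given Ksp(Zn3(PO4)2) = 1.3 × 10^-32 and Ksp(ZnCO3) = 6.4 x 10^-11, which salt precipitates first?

Precipitation of each salt starts when its ion product equals its Ksp.
For Zn3(PO4)2: 1.3 × 10^-32 = (0.0069)^2 × [Zn^2+]^3  ⇒  [Zn^2+] = 6.5 x 10^-10 M.
For ZnCO3: 6.4 x 10^-11 = 0.0055 × [Zn^2+]  ⇒  [Zn^2+] = 1.2 × 10^-8 M.
The salt with the lower threshold [Zn^2+] precipitates first: Zn3(PO4)2.

Zn3(PO4)2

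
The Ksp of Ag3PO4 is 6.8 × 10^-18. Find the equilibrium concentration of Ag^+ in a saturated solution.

[Ag^+] = 6.7 x 10^-5 M

Ag3PO4(s) <=> 3 Ag^+(aq) + PO4^3-(aq)
Ksp = [Ag^+]^3[PO4^3-]
If s mol/L of Ag3PO4 dissolves, [Ag^+] = 3s and [PO4^3-] = s.
Ksp = (3s)^3s = 27s^4
Solving, s = (6.8 × 10^-18/27)^(1/4) = 2.24 × 10^-5 M
[Ag^+] = 3s = 6.7 × 10^-5 M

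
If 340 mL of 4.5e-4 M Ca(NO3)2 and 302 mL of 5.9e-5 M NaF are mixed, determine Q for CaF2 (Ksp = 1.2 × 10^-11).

1.8 x 10^-13

Total volume = 340 + 302 = 642 mL.
[Ca^2+] = 4.5 × 10^-4 × (340/642) = 2.38 x 10^-4 M
[F^-] = 5.9 × 10^-5 × (302/642) = 2.78 x 10^-5 M
CaF2(s) <=> Ca^2+(aq) + 2 F^-(aq), so Q = [Ca^2+][F^-]^2
Q = (2.38 x 10^-4)(2.78 x 10^-5)^2 = 1.8 × 10^-13
Q < Ksp, so no precipitate of CaF2 forms.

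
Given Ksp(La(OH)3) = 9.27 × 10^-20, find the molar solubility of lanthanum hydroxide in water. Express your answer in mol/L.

La(OH)3(s) <=> La^3+(aq) + 3 OH^-(aq)
Ksp = [La^3+][OH^-]^3
Let s = molar solubility. Then [La^3+] = s and [OH^-] = 3s.
Substituting: Ksp = s(3s)^3 = 27s^4
s^4 = 9.27 × 10^-20 / 27, so s = 7.65 x 10^-6 M

7.65 × 10^-6 M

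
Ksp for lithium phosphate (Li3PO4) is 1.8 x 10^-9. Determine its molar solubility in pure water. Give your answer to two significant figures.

s ≈ 2.9 x 10^-3 M

Li3PO4(s) ⇌ 3 Li^+ + PO4^3-
Ksp = [Li^+]^3[PO4^3-]
For each mole of Li3PO4 that dissolves: [Li^+] = 3s, [PO4^3-] = s.
Ksp = (3s)^3s = 27s^4
Solving, s = (1.8 x 10^-9/27)^(1/4) = 2.9 × 10^-3 M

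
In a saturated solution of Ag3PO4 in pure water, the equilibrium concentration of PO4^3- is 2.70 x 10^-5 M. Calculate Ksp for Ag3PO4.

1.43e-17

Ag3PO4(s) <=> 3 Ag^+ + PO4^3-
Stoichiometry gives [Ag^+] = (3/1)[PO4^3-] = 8.100 x 10^-5 M.
Ksp = [Ag^+]^3[PO4^3-]
Ksp = (8.100 × 10^-5)^3 × 2.70 × 10^-5 = 1.43 × 10^-17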